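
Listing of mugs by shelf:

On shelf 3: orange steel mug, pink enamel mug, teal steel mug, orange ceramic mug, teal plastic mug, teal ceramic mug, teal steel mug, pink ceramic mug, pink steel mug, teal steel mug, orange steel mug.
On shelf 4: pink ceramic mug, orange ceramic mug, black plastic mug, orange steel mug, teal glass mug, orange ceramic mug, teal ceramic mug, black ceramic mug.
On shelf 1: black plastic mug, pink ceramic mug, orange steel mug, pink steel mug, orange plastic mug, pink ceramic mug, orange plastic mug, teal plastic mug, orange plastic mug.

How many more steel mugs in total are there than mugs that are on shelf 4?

1

steel mugs: 9.
mugs on shelf 4: 8.
9 − 8 = 1.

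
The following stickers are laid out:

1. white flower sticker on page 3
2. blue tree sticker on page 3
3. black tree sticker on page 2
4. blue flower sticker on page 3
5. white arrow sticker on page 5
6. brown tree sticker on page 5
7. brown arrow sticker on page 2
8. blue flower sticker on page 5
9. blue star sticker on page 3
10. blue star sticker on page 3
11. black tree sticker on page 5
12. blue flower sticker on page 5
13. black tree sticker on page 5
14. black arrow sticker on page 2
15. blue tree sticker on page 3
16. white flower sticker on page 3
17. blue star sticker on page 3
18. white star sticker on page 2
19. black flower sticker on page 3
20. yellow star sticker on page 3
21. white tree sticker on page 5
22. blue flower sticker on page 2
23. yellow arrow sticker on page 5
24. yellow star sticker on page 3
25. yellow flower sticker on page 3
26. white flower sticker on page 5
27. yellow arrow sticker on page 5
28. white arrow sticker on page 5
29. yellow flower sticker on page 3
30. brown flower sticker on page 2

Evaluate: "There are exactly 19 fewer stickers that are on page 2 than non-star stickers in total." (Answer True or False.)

False

stickers on page 2: 6.
non-star stickers: 24.
The claim requires 24 − 6 (= 18) to equal 19, which does not hold.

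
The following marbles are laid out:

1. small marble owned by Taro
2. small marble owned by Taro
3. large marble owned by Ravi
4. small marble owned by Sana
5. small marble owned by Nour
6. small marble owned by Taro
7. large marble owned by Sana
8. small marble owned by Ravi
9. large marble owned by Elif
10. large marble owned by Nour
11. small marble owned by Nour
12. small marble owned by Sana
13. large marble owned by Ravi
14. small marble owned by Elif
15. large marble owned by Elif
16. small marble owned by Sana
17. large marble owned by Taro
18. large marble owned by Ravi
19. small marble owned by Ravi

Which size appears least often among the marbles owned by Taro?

Counts by size (restricted to marbles owned by Taro): small 3, large 1.
The minimum is 1, held uniquely by large.

large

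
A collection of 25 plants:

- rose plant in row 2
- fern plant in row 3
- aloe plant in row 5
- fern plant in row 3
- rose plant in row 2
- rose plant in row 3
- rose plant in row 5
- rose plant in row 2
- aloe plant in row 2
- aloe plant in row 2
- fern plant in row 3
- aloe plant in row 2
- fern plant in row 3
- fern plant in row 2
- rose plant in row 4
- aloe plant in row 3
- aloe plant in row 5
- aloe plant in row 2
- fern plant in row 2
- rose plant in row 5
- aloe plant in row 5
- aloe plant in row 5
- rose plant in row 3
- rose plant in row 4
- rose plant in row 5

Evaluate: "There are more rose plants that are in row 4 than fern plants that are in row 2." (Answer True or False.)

|rose plants in row 4| = 2.
|fern plants in row 2| = 2.
The claim requires 2 > 2, which does not hold.

False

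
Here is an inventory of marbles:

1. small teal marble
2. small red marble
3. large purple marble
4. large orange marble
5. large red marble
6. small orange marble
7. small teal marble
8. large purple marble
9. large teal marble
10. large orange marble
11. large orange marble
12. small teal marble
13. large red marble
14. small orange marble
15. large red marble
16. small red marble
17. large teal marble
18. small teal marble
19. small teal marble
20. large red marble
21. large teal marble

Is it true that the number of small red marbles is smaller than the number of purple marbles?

False

small red marbles: 2.
purple marbles: 2.
The claim requires 2 < 2, which does not hold.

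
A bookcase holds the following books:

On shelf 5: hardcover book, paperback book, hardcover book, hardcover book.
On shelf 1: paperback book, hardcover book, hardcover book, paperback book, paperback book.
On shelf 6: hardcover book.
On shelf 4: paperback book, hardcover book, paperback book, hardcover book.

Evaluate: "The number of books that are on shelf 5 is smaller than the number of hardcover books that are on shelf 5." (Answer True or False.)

False

There are 4 books on shelf 5.
There are 3 hardcover books on shelf 5.
The claim requires 4 < 3, which does not hold.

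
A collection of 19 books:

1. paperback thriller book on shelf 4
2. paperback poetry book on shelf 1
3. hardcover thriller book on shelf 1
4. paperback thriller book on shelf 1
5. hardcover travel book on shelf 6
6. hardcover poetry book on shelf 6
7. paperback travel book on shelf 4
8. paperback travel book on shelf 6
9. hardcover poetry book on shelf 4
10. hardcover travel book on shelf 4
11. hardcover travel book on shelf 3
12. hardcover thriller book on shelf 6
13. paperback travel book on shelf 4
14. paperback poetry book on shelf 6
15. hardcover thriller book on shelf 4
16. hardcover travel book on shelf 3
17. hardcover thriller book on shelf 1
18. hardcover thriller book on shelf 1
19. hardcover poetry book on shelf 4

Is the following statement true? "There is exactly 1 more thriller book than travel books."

False

|thriller books| = 7.
|travel books| = 7.
The claim requires 7 − 7 (= 0) to equal 1, which does not hold.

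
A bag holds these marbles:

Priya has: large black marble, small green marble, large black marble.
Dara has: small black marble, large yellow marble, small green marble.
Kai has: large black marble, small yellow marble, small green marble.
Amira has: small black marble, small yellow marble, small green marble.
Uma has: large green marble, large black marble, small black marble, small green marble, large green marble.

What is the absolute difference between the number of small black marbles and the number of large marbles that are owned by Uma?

0

small black marbles: 3. large marbles owned by Uma: 3.
|3 − 3| = 3 − 3 = 0.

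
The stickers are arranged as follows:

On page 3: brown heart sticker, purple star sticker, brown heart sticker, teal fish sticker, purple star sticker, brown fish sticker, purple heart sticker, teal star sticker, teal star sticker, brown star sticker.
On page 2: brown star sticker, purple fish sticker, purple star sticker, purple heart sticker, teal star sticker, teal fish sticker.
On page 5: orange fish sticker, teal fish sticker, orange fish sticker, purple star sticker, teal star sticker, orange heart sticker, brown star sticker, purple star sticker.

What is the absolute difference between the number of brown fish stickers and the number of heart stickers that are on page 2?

brown fish stickers: 1. heart stickers on page 2: 1.
|1 − 1| = 1 − 1 = 0.

0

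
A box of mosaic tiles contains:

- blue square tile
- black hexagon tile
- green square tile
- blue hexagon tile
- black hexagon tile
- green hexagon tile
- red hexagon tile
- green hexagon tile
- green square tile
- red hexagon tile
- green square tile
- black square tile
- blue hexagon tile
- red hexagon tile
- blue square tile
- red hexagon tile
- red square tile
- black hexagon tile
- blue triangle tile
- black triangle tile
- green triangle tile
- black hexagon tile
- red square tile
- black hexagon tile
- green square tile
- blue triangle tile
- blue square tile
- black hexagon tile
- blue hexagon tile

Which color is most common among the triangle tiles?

Counts by color (restricted to triangle tiles): blue 2, black 1, green 1.
The maximum is 2, held uniquely by blue.

blue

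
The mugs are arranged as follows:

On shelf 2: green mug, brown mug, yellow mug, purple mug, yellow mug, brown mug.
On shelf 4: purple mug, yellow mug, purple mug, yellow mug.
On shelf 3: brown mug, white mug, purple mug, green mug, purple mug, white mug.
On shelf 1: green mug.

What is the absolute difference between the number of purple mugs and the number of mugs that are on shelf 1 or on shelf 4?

0

purple mugs: 5. mugs on shelf 1 or on shelf 4: 5.
|5 − 5| = 5 − 5 = 0.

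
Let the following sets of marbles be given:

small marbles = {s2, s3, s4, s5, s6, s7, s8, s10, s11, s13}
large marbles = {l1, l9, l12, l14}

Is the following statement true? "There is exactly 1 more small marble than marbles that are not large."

There are 10 small marbles.
There are 10 marbles that are not large.
The claim requires 10 − 10 (= 0) to equal 1, which does not hold.

False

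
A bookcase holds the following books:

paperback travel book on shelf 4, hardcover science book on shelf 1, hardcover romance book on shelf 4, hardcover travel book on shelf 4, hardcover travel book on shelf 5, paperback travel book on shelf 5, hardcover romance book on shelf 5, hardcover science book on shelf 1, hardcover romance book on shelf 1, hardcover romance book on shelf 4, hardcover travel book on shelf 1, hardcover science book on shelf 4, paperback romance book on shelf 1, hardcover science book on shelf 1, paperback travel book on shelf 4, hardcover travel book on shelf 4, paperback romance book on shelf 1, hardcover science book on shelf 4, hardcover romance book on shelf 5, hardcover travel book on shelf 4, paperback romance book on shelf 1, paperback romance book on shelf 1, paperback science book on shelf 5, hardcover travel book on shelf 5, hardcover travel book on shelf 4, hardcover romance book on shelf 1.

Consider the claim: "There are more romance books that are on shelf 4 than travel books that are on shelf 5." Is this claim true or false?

romance books on shelf 4: 2.
travel books on shelf 5: 3.
The claim requires 2 > 3, which does not hold.

False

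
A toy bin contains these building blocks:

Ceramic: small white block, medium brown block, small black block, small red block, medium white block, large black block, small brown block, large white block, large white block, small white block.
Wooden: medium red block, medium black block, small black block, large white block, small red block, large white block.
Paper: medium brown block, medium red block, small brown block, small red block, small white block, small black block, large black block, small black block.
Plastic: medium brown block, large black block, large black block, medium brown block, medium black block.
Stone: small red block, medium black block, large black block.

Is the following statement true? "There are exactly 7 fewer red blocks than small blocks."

True

red blocks: 6.
small blocks: 13.
The claim requires 13 − 6 (= 7) to equal 7, which holds.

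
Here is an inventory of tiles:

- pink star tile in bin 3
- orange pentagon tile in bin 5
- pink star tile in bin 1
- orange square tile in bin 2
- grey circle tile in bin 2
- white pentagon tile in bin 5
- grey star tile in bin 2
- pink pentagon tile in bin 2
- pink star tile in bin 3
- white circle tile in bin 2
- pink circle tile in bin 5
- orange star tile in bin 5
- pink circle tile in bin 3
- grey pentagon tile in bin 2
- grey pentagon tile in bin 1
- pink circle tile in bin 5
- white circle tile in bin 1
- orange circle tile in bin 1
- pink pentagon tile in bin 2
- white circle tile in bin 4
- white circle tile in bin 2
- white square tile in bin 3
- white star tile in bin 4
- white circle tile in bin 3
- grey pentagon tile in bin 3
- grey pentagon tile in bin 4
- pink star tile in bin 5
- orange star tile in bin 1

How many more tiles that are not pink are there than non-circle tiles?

tiles that are not pink: 19.
non-circle tiles: 18.
19 − 18 = 1.

1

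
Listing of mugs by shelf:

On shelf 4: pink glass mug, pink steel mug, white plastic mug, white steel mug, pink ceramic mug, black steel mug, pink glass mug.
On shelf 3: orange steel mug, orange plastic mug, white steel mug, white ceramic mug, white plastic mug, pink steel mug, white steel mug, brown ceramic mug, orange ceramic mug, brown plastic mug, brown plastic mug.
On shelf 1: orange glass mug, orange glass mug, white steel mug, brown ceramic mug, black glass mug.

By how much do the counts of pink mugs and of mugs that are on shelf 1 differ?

0

pink mugs: 5. mugs on shelf 1: 5.
|5 − 5| = 5 − 5 = 0.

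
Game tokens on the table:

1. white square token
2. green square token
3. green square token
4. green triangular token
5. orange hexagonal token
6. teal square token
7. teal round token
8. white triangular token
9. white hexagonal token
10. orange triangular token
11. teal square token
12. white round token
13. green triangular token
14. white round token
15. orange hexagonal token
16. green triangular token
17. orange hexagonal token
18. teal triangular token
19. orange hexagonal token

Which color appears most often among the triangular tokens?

green

Counts by color (restricted to triangular tokens): green 3, white 1, teal 1, orange 1.
The maximum is 3, held uniquely by green.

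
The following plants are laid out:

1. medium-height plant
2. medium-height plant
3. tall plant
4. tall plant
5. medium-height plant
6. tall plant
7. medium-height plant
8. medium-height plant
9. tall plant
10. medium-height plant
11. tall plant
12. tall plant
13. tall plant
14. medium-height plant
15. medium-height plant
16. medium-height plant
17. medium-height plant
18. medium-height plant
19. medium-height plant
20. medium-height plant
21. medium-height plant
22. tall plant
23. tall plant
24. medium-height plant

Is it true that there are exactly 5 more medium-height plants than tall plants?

There are 15 medium-height plants.
There are 9 tall plants.
The claim requires 15 − 9 (= 6) to equal 5, which does not hold.

False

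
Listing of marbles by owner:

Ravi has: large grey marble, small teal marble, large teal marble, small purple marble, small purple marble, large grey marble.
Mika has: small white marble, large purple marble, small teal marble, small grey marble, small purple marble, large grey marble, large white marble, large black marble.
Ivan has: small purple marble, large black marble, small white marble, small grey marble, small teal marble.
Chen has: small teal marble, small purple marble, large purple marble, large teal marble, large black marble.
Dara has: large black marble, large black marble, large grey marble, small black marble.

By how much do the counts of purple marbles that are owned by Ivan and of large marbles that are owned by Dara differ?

2

purple marbles owned by Ivan: 1. large marbles owned by Dara: 3.
|1 − 3| = 3 − 1 = 2.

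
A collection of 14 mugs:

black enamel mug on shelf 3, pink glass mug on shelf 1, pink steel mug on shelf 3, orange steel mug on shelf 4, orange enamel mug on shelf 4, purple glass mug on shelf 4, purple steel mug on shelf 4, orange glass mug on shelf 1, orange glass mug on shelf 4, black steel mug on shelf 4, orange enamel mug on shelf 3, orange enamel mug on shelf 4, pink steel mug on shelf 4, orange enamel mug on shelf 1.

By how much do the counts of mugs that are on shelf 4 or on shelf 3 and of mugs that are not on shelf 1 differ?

0

mugs on shelf 4 or on shelf 3: 11. mugs that are not on shelf 1: 11.
|11 − 11| = 11 − 11 = 0.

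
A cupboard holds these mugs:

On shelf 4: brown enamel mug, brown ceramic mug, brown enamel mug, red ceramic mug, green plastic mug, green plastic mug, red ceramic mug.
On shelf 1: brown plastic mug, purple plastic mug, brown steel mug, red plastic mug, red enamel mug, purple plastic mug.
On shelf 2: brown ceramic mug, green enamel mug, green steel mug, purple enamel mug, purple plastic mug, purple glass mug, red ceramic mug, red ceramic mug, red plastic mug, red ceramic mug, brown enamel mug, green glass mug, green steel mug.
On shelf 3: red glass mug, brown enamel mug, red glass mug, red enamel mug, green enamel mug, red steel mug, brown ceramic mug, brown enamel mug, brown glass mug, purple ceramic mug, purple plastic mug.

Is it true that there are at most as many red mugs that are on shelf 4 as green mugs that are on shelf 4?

There are 2 red mugs on shelf 4.
There are 2 green mugs on shelf 4.
The claim requires 2 ≤ 2, which holds.

True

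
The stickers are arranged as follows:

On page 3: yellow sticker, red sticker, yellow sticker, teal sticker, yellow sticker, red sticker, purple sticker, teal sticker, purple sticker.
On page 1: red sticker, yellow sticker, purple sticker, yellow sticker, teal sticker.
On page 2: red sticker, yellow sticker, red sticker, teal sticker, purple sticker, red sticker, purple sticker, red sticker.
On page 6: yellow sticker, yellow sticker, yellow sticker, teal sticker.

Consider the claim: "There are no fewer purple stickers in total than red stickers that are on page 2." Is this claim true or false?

|purple stickers| = 5.
|red stickers on page 2| = 4.
The claim requires 5 ≥ 4, which holds.

True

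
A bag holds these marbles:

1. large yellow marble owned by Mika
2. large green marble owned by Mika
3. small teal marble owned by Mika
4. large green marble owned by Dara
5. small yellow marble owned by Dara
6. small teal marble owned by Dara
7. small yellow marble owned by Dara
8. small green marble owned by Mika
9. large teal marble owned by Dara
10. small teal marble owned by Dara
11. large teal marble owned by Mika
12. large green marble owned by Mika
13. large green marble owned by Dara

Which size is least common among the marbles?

small

Counts by size: large 7, small 6.
The minimum is 6, held uniquely by small.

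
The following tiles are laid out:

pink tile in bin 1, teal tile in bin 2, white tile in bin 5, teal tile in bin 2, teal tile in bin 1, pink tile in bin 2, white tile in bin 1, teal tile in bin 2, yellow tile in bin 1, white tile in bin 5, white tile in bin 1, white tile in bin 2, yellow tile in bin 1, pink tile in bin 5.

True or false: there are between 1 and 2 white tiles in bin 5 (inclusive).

There are 2 white tiles in bin 5.
The claim requires 1 ≤ 2 ≤ 2, which holds.

True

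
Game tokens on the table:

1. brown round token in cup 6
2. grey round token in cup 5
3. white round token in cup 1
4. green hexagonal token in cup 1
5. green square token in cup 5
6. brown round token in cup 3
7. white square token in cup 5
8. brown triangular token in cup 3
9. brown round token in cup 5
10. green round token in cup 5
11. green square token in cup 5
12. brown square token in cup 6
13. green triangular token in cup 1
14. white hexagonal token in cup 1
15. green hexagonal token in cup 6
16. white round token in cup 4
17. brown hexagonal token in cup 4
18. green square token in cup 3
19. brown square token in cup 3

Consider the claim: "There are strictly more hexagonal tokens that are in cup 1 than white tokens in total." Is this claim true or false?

False

hexagonal tokens in cup 1: 2.
white tokens: 4.
The claim requires 2 > 4, which does not hold.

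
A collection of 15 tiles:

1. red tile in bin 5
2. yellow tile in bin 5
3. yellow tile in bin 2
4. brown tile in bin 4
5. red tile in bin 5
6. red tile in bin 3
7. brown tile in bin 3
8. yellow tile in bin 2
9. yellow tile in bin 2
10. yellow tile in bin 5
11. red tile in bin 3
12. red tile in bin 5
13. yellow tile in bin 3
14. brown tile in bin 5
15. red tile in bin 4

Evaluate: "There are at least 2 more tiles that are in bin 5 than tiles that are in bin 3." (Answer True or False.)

|tiles in bin 5| = 6.
|tiles in bin 3| = 4.
The claim requires 6 − 4 = 2 ≥ 2, which holds.

True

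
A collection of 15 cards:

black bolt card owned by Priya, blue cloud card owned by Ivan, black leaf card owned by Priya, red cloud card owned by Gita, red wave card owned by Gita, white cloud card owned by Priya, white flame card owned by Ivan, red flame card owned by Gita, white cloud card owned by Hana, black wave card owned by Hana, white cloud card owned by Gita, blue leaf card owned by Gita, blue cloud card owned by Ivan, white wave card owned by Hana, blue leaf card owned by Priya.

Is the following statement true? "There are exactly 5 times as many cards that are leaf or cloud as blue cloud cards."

False

There are 9 cards that are leaf or cloud.
There are 2 blue cloud cards.
The claim requires 9 = 5 × 2 = 10, which does not hold.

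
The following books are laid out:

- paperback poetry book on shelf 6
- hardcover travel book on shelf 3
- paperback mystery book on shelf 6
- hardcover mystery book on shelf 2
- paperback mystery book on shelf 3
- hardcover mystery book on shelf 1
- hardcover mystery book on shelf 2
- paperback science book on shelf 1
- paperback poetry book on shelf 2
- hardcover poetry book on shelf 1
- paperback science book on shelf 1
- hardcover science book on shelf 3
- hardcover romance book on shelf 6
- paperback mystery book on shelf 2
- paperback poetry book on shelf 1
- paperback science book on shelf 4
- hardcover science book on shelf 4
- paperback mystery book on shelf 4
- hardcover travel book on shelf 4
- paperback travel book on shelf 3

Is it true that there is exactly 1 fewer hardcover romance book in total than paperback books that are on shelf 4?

|hardcover romance books| = 1.
|paperback books on shelf 4| = 2.
The claim requires 2 − 1 (= 1) to equal 1, which holds.

True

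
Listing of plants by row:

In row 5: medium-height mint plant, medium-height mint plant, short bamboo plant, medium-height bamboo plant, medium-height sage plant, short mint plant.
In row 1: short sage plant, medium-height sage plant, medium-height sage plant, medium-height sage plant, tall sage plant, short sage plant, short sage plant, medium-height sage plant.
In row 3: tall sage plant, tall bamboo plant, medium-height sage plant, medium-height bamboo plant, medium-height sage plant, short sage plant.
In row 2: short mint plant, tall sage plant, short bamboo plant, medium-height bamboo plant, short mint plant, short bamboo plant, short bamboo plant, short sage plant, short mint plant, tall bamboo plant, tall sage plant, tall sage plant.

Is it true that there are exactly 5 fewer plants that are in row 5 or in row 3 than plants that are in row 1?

There are 12 plants in row 5 or in row 3.
There are 8 plants in row 1.
The claim requires 8 − 12 (= -4) to equal 5, which does not hold.

False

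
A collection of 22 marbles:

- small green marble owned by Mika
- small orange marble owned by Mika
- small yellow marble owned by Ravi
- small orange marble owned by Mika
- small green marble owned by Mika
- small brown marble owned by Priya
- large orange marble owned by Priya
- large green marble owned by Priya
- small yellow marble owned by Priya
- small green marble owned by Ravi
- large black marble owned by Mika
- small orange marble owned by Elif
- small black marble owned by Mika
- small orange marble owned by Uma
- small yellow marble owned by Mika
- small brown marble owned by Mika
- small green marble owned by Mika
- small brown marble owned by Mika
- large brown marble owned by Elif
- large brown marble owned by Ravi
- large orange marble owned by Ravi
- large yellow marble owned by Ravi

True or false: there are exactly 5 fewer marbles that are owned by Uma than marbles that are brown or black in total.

False

Count of marbles owned by Uma: 1.
There are 7 marbles that are brown or black.
The claim requires 7 − 1 (= 6) to equal 5, which does not hold.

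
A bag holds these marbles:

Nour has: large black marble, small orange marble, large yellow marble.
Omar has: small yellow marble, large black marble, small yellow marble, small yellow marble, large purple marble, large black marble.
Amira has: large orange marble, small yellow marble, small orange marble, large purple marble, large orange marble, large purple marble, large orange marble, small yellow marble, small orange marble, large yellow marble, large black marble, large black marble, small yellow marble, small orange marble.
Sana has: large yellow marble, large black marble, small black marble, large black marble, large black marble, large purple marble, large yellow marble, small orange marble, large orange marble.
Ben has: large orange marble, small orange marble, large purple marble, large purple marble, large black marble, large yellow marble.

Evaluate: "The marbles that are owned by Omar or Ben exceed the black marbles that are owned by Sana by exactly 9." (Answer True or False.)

|marbles owned by Omar or Ben| = 12.
|black marbles owned by Sana| = 4.
The claim requires 12 − 4 (= 8) to equal 9, which does not hold.

False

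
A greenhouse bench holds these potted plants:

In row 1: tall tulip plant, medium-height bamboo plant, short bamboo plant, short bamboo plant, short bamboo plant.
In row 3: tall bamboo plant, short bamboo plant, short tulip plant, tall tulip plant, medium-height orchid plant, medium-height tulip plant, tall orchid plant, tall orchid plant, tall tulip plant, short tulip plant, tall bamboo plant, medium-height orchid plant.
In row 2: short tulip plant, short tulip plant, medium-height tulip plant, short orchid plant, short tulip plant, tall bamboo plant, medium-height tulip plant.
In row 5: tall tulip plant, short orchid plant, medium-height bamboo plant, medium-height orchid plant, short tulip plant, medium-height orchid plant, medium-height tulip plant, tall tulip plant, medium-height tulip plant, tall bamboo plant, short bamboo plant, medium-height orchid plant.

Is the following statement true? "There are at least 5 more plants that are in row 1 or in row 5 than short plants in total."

False

|plants in row 1 or in row 5| = 17.
|short plants| = 13.
The claim requires 17 − 13 = 4 ≥ 5, which does not hold.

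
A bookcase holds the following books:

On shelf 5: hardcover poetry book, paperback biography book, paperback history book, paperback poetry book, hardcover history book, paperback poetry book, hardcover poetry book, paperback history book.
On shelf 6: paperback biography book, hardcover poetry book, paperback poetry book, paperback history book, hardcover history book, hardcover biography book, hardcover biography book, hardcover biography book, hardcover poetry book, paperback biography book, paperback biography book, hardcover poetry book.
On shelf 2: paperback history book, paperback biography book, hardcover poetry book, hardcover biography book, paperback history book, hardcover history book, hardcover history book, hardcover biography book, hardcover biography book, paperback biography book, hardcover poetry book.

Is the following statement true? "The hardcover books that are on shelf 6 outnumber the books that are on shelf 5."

hardcover books on shelf 6: 7.
books on shelf 5: 8.
The claim requires 7 > 8, which does not hold.

False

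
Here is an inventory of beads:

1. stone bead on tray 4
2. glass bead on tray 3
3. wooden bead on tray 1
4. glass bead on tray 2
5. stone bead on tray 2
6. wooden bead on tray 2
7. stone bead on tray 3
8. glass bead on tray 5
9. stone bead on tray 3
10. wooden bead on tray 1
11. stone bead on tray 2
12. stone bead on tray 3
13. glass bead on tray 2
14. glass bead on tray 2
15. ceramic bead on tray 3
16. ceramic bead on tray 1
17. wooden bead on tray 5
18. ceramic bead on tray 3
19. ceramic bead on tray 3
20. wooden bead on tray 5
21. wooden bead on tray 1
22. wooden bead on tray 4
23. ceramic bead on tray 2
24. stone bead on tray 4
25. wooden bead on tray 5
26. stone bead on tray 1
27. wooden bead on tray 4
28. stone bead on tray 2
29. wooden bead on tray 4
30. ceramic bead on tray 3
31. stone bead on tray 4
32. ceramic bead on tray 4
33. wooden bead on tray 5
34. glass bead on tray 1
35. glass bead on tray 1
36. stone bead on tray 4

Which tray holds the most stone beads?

Counts by tray (restricted to stone beads): tray 4→4, tray 3→3, tray 2→3, tray 1→1, tray 5→0.
The maximum is 4, held uniquely by tray 4.

tray 4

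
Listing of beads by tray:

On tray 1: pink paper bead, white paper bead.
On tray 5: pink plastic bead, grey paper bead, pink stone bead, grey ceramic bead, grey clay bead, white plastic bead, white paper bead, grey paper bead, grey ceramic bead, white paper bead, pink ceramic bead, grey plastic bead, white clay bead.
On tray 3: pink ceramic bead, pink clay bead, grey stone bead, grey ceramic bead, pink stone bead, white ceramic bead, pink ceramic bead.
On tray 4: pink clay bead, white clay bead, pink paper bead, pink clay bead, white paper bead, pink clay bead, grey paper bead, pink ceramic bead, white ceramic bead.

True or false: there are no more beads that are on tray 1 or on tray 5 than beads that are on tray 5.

False

There are 15 beads on tray 1 or on tray 5.
There are 13 beads on tray 5.
The claim requires 15 ≤ 13, which does not hold.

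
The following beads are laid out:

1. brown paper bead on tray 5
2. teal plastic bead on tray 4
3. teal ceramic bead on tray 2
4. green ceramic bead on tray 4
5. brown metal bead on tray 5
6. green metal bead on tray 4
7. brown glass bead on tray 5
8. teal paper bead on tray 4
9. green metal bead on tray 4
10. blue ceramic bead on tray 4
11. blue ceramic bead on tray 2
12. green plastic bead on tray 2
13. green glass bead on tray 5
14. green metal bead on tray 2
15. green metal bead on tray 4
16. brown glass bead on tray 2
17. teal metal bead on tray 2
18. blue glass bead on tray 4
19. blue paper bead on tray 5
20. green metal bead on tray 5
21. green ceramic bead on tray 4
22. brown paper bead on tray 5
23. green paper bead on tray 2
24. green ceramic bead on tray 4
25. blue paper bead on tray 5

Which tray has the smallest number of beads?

tray 2

Counts by tray: tray 4→10, tray 5→8, tray 2→7.
The minimum is 7, held uniquely by tray 2.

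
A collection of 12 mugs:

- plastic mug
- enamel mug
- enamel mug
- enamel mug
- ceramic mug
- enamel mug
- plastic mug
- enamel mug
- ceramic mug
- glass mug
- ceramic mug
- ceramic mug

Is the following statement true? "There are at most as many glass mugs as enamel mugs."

|glass mugs| = 1.
|enamel mugs| = 5.
The claim requires 1 ≤ 5, which holds.

True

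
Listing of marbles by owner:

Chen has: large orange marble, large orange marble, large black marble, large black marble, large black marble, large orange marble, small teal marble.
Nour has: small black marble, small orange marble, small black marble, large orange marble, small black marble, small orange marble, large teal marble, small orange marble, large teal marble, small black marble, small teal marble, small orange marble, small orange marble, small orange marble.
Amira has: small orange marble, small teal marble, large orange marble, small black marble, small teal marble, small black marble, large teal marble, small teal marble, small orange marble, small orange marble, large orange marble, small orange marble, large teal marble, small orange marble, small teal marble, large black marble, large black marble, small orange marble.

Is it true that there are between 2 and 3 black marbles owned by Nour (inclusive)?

False

black marbles owned by Nour: 4.
The claim requires 2 ≤ 4 ≤ 3, which does not hold.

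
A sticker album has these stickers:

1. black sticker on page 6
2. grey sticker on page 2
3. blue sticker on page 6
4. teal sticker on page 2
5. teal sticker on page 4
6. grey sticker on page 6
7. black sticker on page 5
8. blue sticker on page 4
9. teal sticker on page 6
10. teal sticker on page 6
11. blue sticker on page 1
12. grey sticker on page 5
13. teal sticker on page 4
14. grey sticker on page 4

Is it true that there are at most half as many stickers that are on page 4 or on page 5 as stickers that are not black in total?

There are 6 stickers on page 4 or on page 5.
There are 12 stickers that are not black.
The claim requires 2 × 6 = 12 ≤ 12, which holds.

True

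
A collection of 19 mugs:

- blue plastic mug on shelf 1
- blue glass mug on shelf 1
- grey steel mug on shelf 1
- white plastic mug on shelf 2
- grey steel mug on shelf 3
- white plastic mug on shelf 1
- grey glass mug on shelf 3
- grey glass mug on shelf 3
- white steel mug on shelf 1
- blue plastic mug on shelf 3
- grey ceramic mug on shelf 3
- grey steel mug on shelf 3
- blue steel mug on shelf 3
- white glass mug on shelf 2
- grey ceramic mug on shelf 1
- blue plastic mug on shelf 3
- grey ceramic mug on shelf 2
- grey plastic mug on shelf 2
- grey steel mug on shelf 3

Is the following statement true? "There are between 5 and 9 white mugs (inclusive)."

False

|white mugs| = 4.
The claim requires 5 ≤ 4 ≤ 9, which does not hold.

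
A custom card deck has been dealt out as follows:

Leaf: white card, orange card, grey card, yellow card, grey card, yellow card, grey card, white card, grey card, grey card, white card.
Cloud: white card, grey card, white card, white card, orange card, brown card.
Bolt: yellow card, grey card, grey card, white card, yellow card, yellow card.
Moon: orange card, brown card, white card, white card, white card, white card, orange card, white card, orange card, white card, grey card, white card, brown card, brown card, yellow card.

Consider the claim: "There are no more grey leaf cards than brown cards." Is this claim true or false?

False

|grey leaf cards| = 5.
|brown cards| = 4.
The claim requires 5 ≤ 4, which does not hold.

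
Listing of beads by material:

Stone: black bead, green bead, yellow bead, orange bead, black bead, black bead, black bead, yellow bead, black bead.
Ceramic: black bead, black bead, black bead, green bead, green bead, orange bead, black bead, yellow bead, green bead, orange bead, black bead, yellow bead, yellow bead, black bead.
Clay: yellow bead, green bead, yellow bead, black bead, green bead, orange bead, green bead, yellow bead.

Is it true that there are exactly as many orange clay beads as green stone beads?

|orange clay beads| = 1.
|green stone beads| = 1.
The claim requires 1 = 1, which holds.

True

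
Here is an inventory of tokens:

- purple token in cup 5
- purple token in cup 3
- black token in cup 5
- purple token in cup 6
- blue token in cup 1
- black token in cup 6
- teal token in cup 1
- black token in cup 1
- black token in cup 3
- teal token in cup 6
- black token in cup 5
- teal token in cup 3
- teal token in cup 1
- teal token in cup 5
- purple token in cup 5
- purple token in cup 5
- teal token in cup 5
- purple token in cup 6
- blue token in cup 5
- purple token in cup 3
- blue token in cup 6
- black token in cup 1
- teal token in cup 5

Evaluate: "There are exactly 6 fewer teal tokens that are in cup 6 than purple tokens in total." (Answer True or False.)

|teal tokens in cup 6| = 1.
|purple tokens| = 7.
The claim requires 7 − 1 (= 6) to equal 6, which holds.

True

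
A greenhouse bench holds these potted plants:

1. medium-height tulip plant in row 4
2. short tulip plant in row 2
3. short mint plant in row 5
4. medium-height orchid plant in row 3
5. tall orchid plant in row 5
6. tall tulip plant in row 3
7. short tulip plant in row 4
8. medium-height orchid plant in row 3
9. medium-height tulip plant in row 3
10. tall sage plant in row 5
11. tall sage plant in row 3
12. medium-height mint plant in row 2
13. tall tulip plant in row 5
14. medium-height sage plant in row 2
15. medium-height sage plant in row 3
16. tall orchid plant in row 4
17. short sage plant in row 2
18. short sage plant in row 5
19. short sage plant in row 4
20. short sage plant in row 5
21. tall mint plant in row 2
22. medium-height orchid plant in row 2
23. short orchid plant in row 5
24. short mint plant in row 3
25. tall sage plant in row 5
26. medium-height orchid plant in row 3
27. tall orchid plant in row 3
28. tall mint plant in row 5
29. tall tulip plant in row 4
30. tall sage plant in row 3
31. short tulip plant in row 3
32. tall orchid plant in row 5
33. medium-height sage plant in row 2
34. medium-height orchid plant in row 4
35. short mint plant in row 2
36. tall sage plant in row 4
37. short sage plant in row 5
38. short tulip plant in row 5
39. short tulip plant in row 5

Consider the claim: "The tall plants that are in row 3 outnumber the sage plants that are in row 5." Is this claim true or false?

tall plants in row 3: 4.
sage plants in row 5: 5.
The claim requires 4 > 5, which does not hold.

False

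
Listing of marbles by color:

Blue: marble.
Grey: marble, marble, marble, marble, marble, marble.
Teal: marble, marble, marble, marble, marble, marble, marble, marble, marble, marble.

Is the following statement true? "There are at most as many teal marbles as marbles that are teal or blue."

|teal marbles| = 10.
|marbles that are teal or blue| = 11.
The claim requires 10 ≤ 11, which holds.

True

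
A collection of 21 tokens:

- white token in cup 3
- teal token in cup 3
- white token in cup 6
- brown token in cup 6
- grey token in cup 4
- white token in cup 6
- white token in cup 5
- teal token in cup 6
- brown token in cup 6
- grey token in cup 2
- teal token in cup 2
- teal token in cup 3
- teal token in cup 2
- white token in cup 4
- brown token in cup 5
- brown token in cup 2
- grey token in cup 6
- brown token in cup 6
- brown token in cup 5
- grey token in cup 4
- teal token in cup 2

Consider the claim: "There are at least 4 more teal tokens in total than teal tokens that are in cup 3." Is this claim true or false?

True

There are 6 teal tokens.
There are 2 teal tokens in cup 3.
The claim requires 6 − 2 = 4 ≥ 4, which holds.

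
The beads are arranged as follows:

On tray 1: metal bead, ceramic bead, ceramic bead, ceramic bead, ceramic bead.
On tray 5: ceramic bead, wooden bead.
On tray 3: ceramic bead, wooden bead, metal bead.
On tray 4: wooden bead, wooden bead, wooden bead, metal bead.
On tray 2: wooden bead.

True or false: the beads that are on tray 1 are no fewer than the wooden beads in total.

False

There are 5 beads on tray 1.
There are 6 wooden beads.
The claim requires 5 ≥ 6, which does not hold.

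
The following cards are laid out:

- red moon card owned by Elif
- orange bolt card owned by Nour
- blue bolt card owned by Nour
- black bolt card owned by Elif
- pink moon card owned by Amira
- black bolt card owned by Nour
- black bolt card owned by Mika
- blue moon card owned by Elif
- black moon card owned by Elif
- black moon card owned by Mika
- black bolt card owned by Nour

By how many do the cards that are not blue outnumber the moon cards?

cards that are not blue: 9.
moon cards: 5.
9 − 5 = 4.

4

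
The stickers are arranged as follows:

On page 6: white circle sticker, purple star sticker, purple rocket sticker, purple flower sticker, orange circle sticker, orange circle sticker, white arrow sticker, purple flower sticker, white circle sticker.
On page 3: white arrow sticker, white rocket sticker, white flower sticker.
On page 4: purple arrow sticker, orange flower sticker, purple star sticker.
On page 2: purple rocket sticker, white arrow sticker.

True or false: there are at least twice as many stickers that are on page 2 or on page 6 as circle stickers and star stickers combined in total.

False

|stickers on page 2 or on page 6| = 11.
circle stickers: 4; star stickers: 2; combined: 4 + 2 = 6.
The claim requires 11 ≥ 2 × 6 = 12, which does not hold.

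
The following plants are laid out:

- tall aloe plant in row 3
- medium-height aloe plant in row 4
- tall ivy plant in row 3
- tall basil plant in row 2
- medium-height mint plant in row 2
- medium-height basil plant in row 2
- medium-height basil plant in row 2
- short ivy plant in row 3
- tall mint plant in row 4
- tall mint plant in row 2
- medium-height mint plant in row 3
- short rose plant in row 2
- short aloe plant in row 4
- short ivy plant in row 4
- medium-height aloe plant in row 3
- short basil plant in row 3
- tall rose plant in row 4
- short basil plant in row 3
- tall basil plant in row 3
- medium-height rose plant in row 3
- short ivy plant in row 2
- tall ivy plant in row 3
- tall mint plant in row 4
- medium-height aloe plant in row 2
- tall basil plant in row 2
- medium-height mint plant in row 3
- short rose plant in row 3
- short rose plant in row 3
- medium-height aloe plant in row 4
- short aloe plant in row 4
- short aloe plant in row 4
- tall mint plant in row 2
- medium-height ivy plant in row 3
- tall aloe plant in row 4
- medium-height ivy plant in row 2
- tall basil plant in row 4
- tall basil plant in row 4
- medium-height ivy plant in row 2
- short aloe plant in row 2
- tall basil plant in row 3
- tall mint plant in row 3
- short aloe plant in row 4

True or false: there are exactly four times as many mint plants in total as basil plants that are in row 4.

There are 8 mint plants.
There are 2 basil plants in row 4.
The claim requires 8 = 4 × 2 = 8, which holds.

True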